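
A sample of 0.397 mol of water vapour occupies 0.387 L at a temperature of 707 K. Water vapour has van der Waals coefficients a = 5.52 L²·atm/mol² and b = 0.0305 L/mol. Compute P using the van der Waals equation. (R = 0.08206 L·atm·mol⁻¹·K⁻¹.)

P = nRT/(V − nb) − a n²/V²
nRT/(V − nb) = (0.397)(0.08206)(707)/(0.387 − 0.397×0.0305) = 23.033/0.37489 = 61.439 atm
a n²/V² = (5.52)(0.397)²/(0.387)² = 5.8090 atm
P = 61.439 − 5.8090 = 55.63 atm

P ≈ 55.63 atm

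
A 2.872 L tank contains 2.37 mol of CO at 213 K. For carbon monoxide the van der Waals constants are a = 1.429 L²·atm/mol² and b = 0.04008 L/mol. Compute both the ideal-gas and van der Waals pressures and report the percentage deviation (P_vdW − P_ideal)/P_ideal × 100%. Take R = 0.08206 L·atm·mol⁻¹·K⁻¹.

-3.33 %

Ideal: P_ideal = nRT/V = (2.37)(0.08206)(213)/2.872 = 14.4236 atm
vdW: P = nRT/(V − nb) − a n²/V² = 41.4247/2.77701 − 8.02655/8.24838 = 14.9170 − 0.973106 = 13.9439 atm
% deviation = (13.9439 − 14.4236)/14.4236 × 100% = -3.33%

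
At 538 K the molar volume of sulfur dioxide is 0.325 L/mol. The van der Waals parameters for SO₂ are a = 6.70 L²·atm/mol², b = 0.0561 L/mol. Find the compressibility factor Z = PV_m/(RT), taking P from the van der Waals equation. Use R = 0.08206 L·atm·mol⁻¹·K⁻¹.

Z ≈ 0.7417

P = RT/(V_m − b) − a/V_m² = (0.08206)(538)/(0.325 − 0.0561) − 6.70/(0.325)²
  = 44.148/0.26890 − 63.432 = 164.18 − 63.432 = 100.75 atm
Z = PV_m/(RT) = (100.75)(0.325)/((0.08206)(538)) = 32.744/44.148 = 0.7417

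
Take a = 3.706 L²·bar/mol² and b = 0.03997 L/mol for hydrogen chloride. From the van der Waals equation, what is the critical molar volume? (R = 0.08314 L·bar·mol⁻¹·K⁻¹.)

V_m,c ≈ 0.1199 L/mol

For a van der Waals gas, V_m,c = 3b.
V_m,c = 3×0.03997 = 0.1199 L/mol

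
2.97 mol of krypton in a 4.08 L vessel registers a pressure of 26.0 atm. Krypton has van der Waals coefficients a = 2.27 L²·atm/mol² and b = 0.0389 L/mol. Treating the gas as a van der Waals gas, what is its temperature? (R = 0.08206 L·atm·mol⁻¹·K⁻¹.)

T ≈ 442.5 K

T = (P + a n²/V²)(V − nb)/(nR)
P + a n²/V² = 26.0 + (2.27)(2.97)²/(4.08)² = 27.203 atm
V − nb = 4.08 − (2.97)(0.0389) = 3.9645 L
T = (27.203)(3.9645)/((2.97)(0.08206)) = 442.5 K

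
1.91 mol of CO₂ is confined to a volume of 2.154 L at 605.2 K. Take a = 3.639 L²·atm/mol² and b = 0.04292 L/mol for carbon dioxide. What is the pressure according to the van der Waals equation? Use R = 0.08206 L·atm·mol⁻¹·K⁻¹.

P ≈ 42.92 atm

P = nRT/(V − nb) − a n²/V²
nRT/(V − nb) = (1.91)(0.08206)(605.2)/(2.154 − 1.91×0.04292) = 94.856/2.0720 = 45.780 atm
a n²/V² = (3.639)(1.91)²/(2.154)² = 2.8613 atm
P = 45.780 − 2.8613 = 42.92 atm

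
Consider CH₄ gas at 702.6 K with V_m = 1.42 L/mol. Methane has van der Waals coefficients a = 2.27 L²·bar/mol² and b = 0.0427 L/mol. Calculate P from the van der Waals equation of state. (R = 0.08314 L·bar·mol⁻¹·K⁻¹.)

P = RT/(V_m − b) − a/V_m²
RT/(V_m − b) = (0.08314)(702.6)/(1.42 − 0.0427) = 58.414/1.3773 = 42.412 bar
a/V_m² = 2.27/(1.42)² = 1.1258 bar
P = 42.412 − 1.1258 = 41.29 bar

P ≈ 41.29 bar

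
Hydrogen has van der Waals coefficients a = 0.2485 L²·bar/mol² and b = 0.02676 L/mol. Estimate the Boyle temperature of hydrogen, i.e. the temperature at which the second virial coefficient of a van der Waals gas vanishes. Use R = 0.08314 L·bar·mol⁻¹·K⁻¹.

T_B ≈ 111.7 K

For a van der Waals gas the second virial coefficient B₂ = b − a/(RT) vanishes at T_B = a/(Rb).
T_B = 0.2485/(0.08314×0.02676) = 0.2485/0.0022248 = 111.7 K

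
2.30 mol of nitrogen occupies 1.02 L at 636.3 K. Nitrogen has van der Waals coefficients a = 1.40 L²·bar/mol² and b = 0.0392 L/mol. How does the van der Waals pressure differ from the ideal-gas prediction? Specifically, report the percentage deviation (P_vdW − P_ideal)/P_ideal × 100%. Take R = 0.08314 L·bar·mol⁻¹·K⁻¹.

3.73 %

Ideal: P_ideal = nRT/V = (2.30)(0.08314)(636.3)/1.02 = 119.289 bar
vdW: P = nRT/(V − nb) − a n²/V² = 121.675/0.929840 − 7.40600/1.04040 = 130.856 − 7.11842 = 123.738 bar
% deviation = (123.738 − 119.289)/119.289 × 100% = 3.73%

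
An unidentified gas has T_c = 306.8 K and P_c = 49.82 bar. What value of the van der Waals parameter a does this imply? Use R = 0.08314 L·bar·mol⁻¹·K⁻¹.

a ≈ 5.509 L²·bar/mol²

From T_c = 8a/(27Rb) and P_c = a/(27b²): a = 27 R² T_c²/(64 P_c).
a = 27×(0.08314)²×(306.8)²/(64×49.82) = 17567/3188.5 = 5.509 L²·bar/mol²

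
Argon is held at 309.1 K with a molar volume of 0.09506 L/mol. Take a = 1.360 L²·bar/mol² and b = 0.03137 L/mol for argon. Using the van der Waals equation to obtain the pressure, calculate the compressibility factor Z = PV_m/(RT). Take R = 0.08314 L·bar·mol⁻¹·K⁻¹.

Z ≈ 0.9358

P = RT/(V_m − b) − a/V_m² = (0.08314)(309.1)/(0.09506 − 0.03137) − 1.360/(0.09506)²
  = 25.699/0.063690 − 150.50 = 403.50 − 150.50 = 253.00 bar
Z = PV_m/(RT) = (253.00)(0.09506)/((0.08314)(309.1)) = 24.050/25.699 = 0.9358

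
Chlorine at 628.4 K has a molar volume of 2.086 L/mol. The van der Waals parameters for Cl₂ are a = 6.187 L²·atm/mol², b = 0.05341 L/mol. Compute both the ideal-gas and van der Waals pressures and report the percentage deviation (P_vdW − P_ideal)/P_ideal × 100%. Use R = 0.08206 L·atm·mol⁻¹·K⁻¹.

Ideal: P_ideal = RT/V_m = (0.08206)(628.4)/2.086 = 24.7203 atm
vdW: P = RT/(V_m − b) − a/V_m² = 51.5665/2.03259 − 6.187/4.35140 = 25.3698 − 1.42184 = 23.9480 atm
% deviation = (23.9480 − 24.7203)/24.7203 × 100% = -3.12%

-3.12 %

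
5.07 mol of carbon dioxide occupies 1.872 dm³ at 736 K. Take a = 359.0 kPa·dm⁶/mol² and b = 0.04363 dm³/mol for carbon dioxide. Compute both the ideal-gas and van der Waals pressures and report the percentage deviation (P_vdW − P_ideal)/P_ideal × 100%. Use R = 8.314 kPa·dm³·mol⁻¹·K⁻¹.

-2.49 %

Ideal: P_ideal = nRT/V = (5.07)(8.314)(736)/1.872 = 16572.6 kPa
vdW: P = nRT/(V − nb) − a n²/V² = 31023.9/1.65080 − 9228.06/3.50438 = 18793.3 − 2633.29 = 16160.0 kPa
% deviation = (16160.0 − 16572.6)/16572.6 × 100% = -2.49%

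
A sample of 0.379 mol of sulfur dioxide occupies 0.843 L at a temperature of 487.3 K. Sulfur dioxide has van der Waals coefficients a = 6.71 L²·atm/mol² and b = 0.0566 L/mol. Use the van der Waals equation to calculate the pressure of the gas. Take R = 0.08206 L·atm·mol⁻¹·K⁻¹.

P = nRT/(V − nb) − a n²/V²
nRT/(V − nb) = (0.379)(0.08206)(487.3)/(0.843 − 0.379×0.0566) = 15.155/0.82155 = 18.447 atm
a n²/V² = (6.71)(0.379)²/(0.843)² = 1.3563 atm
P = 18.447 − 1.3563 = 17.09 atm

P ≈ 17.09 atm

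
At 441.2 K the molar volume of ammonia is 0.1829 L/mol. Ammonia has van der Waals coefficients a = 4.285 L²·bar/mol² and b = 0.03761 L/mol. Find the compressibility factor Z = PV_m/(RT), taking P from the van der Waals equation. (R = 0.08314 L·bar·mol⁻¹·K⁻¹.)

Z ≈ 0.6202

P = RT/(V_m − b) − a/V_m² = (0.08314)(441.2)/(0.1829 − 0.03761) − 4.285/(0.1829)²
  = 36.681/0.14529 − 128.09 = 252.47 − 128.09 = 124.38 bar
Z = PV_m/(RT) = (124.38)(0.1829)/((0.08314)(441.2)) = 22.749/36.681 = 0.6202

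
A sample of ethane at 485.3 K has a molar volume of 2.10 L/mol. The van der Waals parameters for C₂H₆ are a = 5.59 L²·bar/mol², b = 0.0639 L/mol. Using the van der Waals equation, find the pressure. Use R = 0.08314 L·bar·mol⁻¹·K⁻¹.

P = RT/(V_m − b) − a/V_m²
RT/(V_m − b) = (0.08314)(485.3)/(2.10 − 0.0639) = 40.348/2.0361 = 19.816 bar
a/V_m² = 5.59/(2.10)² = 1.2676 bar
P = 19.816 − 1.2676 = 18.55 bar

P ≈ 18.55 bar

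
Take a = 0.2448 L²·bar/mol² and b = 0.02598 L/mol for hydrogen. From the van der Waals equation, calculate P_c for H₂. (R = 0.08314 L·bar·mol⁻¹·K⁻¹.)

For a van der Waals gas, P_c = a/(27b²).
P_c = 0.2448/(27×(0.02598)²) = 0.2448/0.018224 = 13.43 bar

P_c ≈ 13.43 bar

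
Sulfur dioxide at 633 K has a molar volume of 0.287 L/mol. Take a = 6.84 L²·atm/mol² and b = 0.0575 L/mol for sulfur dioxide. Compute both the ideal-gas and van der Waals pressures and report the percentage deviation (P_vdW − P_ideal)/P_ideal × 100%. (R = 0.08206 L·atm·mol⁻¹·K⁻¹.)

Ideal: P_ideal = RT/V_m = (0.08206)(633)/0.287 = 180.989 atm
vdW: P = RT/(V_m − b) − a/V_m² = 51.9440/0.229500 − 6.84/0.0823690 = 226.336 − 83.0409 = 143.295 atm
% deviation = (143.295 − 180.989)/180.989 × 100% = -20.83%

-20.83 %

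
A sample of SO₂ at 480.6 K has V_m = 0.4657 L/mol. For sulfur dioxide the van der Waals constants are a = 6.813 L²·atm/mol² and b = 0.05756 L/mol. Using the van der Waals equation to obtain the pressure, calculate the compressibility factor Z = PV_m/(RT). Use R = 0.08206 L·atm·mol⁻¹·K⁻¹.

Z ≈ 0.7701

P = RT/(V_m − b) − a/V_m² = (0.08206)(480.6)/(0.4657 − 0.05756) − 6.813/(0.4657)²
  = 39.438/0.40814 − 31.414 = 96.629 − 31.414 = 65.215 atm
Z = PV_m/(RT) = (65.215)(0.4657)/((0.08206)(480.6)) = 30.371/39.438 = 0.7701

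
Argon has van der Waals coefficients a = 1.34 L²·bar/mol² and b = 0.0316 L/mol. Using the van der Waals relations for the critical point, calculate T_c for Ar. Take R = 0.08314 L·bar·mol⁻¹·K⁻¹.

T_c ≈ 151.1 K

For a van der Waals gas, T_c = 8a/(27Rb).
T_c = 8×1.34/(27×0.08314×0.0316) = 10.720/0.070935 = 151.1 K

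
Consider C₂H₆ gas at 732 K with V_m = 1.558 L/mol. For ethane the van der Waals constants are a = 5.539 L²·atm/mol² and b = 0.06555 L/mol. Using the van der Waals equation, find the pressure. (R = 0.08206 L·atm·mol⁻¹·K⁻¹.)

P = RT/(V_m − b) − a/V_m²
RT/(V_m − b) = (0.08206)(732)/(1.558 − 0.06555) = 60.068/1.4925 = 40.247 atm
a/V_m² = 5.539/(1.558)² = 2.2819 atm
P = 40.247 − 2.2819 = 37.97 atm

P ≈ 37.97 atm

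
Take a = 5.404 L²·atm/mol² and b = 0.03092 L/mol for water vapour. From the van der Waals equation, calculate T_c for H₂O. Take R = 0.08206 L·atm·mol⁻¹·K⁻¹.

T_c ≈ 631.1 K

For a van der Waals gas, T_c = 8a/(27Rb).
T_c = 8×5.404/(27×0.08206×0.03092) = 43.232/0.068507 = 631.1 K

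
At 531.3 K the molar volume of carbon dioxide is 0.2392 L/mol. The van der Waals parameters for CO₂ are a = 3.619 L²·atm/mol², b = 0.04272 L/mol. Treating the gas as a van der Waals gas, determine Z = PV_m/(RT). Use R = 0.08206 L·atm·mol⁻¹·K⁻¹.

Z ≈ 0.8704

P = RT/(V_m − b) − a/V_m² = (0.08206)(531.3)/(0.2392 − 0.04272) − 3.619/(0.2392)²
  = 43.598/0.19648 − 63.251 = 221.90 − 63.251 = 158.65 atm
Z = PV_m/(RT) = (158.65)(0.2392)/((0.08206)(531.3)) = 37.949/43.598 = 0.8704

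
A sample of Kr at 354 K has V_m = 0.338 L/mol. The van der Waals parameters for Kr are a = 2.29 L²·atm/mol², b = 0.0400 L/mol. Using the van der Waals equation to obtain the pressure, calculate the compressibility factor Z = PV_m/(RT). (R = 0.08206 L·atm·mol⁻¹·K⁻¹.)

Z ≈ 0.9010

P = RT/(V_m − b) − a/V_m² = (0.08206)(354)/(0.338 − 0.0400) − 2.29/(0.338)²
  = 29.049/0.29800 − 20.045 = 97.480 − 20.045 = 77.435 atm
Z = PV_m/(RT) = (77.435)(0.338)/((0.08206)(354)) = 26.173/29.049 = 0.9010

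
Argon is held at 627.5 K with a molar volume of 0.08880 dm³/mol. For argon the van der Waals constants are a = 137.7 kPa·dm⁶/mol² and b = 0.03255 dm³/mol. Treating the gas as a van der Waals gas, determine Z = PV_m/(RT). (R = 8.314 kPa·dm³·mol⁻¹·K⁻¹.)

Z ≈ 1.281

P = RT/(V_m − b) − a/V_m² = (8.314)(627.5)/(0.08880 − 0.03255) − 137.7/(0.08880)²
  = 5217.0/0.056250 − 17463 = 92747 − 17463 = 75284 kPa
Z = PV_m/(RT) = (75284)(0.08880)/((8.314)(627.5)) = 6685.2/5217.0 = 1.281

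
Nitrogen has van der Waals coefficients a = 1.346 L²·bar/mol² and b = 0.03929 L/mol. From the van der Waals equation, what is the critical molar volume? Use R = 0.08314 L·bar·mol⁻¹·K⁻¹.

For a van der Waals gas, V_m,c = 3b.
V_m,c = 3×0.03929 = 0.1179 L/mol

V_m,c ≈ 0.1179 L/mol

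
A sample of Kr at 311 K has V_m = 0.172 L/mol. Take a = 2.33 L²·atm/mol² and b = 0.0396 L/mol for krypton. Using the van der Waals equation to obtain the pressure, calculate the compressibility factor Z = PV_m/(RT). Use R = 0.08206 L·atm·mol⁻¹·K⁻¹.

Z ≈ 0.7683

P = RT/(V_m − b) − a/V_m² = (0.08206)(311)/(0.172 − 0.0396) − 2.33/(0.172)²
  = 25.521/0.13240 − 78.759 = 192.76 − 78.759 = 114.00 atm
Z = PV_m/(RT) = (114.00)(0.172)/((0.08206)(311)) = 19.608/25.521 = 0.7683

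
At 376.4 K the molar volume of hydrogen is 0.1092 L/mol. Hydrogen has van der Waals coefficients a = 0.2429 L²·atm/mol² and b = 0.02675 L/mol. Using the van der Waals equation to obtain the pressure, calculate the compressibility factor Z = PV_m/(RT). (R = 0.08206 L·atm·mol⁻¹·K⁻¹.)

P = RT/(V_m − b) − a/V_m² = (0.08206)(376.4)/(0.1092 − 0.02675) − 0.2429/(0.1092)²
  = 30.887/0.082450 − 20.370 = 374.61 − 20.370 = 354.24 atm
Z = PV_m/(RT) = (354.24)(0.1092)/((0.08206)(376.4)) = 38.683/30.887 = 1.252

Z ≈ 1.252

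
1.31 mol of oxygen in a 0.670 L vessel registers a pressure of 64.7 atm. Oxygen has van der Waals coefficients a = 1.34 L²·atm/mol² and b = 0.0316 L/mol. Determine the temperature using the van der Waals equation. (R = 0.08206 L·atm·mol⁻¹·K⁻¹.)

T = (P + a n²/V²)(V − nb)/(nR)
P + a n²/V² = 64.7 + (1.34)(1.31)²/(0.670)² = 69.823 atm
V − nb = 0.670 − (1.31)(0.0316) = 0.62860 L
T = (69.823)(0.62860)/((1.31)(0.08206)) = 408.3 K

T ≈ 408.3 K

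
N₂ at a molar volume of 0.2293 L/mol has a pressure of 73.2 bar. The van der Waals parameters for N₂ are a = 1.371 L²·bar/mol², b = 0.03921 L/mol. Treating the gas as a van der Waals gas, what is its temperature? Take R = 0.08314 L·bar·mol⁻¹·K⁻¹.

T ≈ 227.0 K

T = (P + a/V_m²)(V_m − b)/R
P + a/V_m² = 73.2 + 1.371/(0.2293)² = 99.275 bar
V_m − b = 0.2293 − 0.03921 = 0.19009 L/mol
T = (99.275)(0.19009)/0.08314 = 227.0 K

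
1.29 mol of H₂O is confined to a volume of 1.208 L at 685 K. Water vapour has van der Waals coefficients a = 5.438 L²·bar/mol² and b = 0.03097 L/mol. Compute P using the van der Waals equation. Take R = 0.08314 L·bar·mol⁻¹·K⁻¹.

P = nRT/(V − nb) − a n²/V²
nRT/(V − nb) = (1.29)(0.08314)(685)/(1.208 − 1.29×0.03097) = 73.467/1.1680 = 62.900 bar
a n²/V² = (5.438)(1.29)²/(1.208)² = 6.2013 bar
P = 62.900 − 6.2013 = 56.70 bar

P ≈ 56.70 bar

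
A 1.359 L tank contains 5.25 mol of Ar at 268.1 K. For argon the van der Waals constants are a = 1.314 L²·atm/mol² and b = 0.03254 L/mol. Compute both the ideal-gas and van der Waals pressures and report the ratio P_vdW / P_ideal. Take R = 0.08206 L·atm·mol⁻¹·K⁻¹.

P_vdW / P_ideal ≈ 0.9130

Ideal: P_ideal = nRT/V = (5.25)(0.08206)(268.1)/1.359 = 84.9901 atm
vdW: P = nRT/(V − nb) − a n²/V² = 115.502/1.18817 − 36.2171/1.84688 = 97.2100 − 19.6099 = 77.6001 atm
Ratio = 77.6001/84.9901 = 0.9130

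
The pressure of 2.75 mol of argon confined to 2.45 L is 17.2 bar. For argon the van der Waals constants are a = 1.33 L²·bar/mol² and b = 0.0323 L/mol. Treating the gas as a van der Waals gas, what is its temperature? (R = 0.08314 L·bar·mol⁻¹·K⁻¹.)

T = (P + a n²/V²)(V − nb)/(nR)
P + a n²/V² = 17.2 + (1.33)(2.75)²/(2.45)² = 18.876 bar
V − nb = 2.45 − (2.75)(0.0323) = 2.3612 L
T = (18.876)(2.3612)/((2.75)(0.08314)) = 194.9 K

T ≈ 194.9 K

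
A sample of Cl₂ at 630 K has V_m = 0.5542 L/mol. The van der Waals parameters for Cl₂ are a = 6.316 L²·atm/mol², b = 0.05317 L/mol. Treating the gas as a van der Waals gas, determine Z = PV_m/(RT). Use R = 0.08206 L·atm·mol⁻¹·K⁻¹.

Z ≈ 0.8857

P = RT/(V_m − b) − a/V_m² = (0.08206)(630)/(0.5542 − 0.05317) − 6.316/(0.5542)²
  = 51.698/0.50103 − 20.564 = 103.18 − 20.564 = 82.62 atm
Z = PV_m/(RT) = (82.62)(0.5542)/((0.08206)(630)) = 45.788/51.698 = 0.8857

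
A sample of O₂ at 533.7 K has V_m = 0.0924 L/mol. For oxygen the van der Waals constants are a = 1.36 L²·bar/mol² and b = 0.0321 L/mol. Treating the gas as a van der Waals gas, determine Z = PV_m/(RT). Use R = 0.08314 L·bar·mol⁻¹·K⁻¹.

Z ≈ 1.201

P = RT/(V_m − b) − a/V_m² = (0.08314)(533.7)/(0.0924 − 0.0321) − 1.36/(0.0924)²
  = 44.372/0.060300 − 159.29 = 735.85 − 159.29 = 576.56 bar
Z = PV_m/(RT) = (576.56)(0.0924)/((0.08314)(533.7)) = 53.274/44.372 = 1.201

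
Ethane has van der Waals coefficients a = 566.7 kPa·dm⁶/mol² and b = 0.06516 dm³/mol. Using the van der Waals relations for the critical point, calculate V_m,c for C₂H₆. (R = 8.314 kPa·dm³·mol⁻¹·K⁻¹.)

For a van der Waals gas, V_m,c = 3b.
V_m,c = 3×0.06516 = 0.1955 dm³/mol

V_m,c ≈ 0.1955 dm³/mol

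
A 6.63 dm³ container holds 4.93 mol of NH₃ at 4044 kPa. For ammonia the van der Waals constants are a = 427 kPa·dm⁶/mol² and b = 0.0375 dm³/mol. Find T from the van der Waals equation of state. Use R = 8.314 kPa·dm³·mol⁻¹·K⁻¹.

T ≈ 673.0 K

T = (P + a n²/V²)(V − nb)/(nR)
P + a n²/V² = 4044 + (427)(4.93)²/(6.63)² = 4280.1 kPa
V − nb = 6.63 − (4.93)(0.0375) = 6.4451 dm³
T = (4280.1)(6.4451)/((4.93)(8.314)) = 673.0 K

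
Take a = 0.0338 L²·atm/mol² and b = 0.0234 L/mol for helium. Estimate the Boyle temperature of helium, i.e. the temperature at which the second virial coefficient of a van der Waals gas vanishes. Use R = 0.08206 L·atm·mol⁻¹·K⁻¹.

T_B ≈ 17.60 K

For a van der Waals gas the second virial coefficient B₂ = b − a/(RT) vanishes at T_B = a/(Rb).
T_B = 0.0338/(0.08206×0.0234) = 0.0338/0.0019202 = 17.60 K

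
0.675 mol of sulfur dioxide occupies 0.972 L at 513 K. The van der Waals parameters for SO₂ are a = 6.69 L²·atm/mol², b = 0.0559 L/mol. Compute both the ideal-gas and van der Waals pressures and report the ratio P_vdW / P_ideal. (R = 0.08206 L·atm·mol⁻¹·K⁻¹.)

P_vdW / P_ideal ≈ 0.9300

Ideal: P_ideal = nRT/V = (0.675)(0.08206)(513)/0.972 = 29.2339 atm
vdW: P = nRT/(V − nb) − a n²/V² = 28.4153/0.934268 − 3.04813/0.944784 = 30.4145 − 3.22627 = 27.1882 atm
Ratio = 27.1882/29.2339 = 0.9300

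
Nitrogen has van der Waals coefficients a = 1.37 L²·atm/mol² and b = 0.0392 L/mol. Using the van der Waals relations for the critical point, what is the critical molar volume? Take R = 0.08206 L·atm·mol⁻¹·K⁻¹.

For a van der Waals gas, V_m,c = 3b.
V_m,c = 3×0.0392 = 0.1176 L/mol

V_m,c ≈ 0.1176 L/mol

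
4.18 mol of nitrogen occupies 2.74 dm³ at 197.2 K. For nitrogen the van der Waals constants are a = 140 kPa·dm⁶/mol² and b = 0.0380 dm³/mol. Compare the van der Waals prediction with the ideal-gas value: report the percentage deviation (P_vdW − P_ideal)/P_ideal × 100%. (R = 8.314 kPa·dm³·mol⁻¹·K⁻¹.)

-6.87 %

Ideal: P_ideal = nRT/V = (4.18)(8.314)(197.2)/2.74 = 2501.17 kPa
vdW: P = nRT/(V − nb) − a n²/V² = 6853.20/2.58116 − 2446.14/7.50760 = 2655.09 − 325.822 = 2329.27 kPa
% deviation = (2329.27 − 2501.17)/2501.17 × 100% = -6.87%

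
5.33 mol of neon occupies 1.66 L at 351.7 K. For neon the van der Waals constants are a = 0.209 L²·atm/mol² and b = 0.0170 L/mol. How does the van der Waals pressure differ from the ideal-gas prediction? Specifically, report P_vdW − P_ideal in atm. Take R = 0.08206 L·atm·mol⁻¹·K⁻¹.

ΔP ≈ 3.195 atm

Ideal: P_ideal = nRT/V = (5.33)(0.08206)(351.7)/1.66 = 92.6666 atm
vdW: P = nRT/(V − nb) − a n²/V² = 153.826/1.56939 − 5.93746/2.75560 = 98.0164 − 2.15469 = 95.8617 atm
ΔP = 95.8617 − 92.6666 = 3.195 atm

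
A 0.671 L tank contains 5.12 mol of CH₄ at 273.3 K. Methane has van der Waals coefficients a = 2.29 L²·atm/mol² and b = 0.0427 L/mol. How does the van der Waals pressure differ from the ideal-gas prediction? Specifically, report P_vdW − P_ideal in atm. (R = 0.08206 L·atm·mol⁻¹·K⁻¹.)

Ideal: P_ideal = nRT/V = (5.12)(0.08206)(273.3)/0.671 = 171.127 atm
vdW: P = nRT/(V − nb) − a n²/V² = 114.826/0.452376 − 60.0310/0.450241 = 253.829 − 133.331 = 120.498 atm
ΔP = 120.498 − 171.127 = -50.63 atm

ΔP ≈ -50.63 atm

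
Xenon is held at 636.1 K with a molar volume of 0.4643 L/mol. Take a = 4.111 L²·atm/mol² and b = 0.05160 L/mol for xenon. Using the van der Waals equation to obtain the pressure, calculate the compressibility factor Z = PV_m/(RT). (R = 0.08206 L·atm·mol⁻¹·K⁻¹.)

Z ≈ 0.9554

P = RT/(V_m − b) − a/V_m² = (0.08206)(636.1)/(0.4643 − 0.05160) − 4.111/(0.4643)²
  = 52.198/0.41270 − 19.070 = 126.48 − 19.070 = 107.41 atm
Z = PV_m/(RT) = (107.41)(0.4643)/((0.08206)(636.1)) = 49.870/52.198 = 0.9554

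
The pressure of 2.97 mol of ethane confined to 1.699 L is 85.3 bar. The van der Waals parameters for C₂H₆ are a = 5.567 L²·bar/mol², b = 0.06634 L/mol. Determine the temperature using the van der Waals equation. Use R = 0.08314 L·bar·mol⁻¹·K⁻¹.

T ≈ 622.3 K

T = (P + a n²/V²)(V − nb)/(nR)
P + a n²/V² = 85.3 + (5.567)(2.97)²/(1.699)² = 102.31 bar
V − nb = 1.699 − (2.97)(0.06634) = 1.5020 L
T = (102.31)(1.5020)/((2.97)(0.08314)) = 622.3 K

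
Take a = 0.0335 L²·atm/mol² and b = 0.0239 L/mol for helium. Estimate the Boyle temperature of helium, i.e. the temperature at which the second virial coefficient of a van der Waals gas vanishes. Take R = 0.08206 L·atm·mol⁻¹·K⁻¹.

T_B ≈ 17.08 K

For a van der Waals gas the second virial coefficient B₂ = b − a/(RT) vanishes at T_B = a/(Rb).
T_B = 0.0335/(0.08206×0.0239) = 0.0335/0.0019612 = 17.08 K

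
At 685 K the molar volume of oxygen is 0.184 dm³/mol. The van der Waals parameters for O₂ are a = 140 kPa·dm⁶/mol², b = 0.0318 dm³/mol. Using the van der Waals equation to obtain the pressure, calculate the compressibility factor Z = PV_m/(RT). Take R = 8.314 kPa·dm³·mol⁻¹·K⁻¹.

P = RT/(V_m − b) − a/V_m² = (8.314)(685)/(0.184 − 0.0318) − 140/(0.184)²
  = 5695.1/0.15220 − 4135.2 = 37419 − 4135.2 = 33284 kPa
Z = PV_m/(RT) = (33284)(0.184)/((8.314)(685)) = 6124.3/5695.1 = 1.075

Z ≈ 1.075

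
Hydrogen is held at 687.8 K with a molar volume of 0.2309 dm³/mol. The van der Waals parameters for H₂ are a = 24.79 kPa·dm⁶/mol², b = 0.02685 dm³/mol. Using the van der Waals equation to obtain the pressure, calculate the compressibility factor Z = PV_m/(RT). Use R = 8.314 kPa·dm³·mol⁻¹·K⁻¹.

Z ≈ 1.113

P = RT/(V_m − b) − a/V_m² = (8.314)(687.8)/(0.2309 − 0.02685) − 24.79/(0.2309)²
  = 5718.4/0.20405 − 464.97 = 28025 − 464.97 = 27560 kPa
Z = PV_m/(RT) = (27560)(0.2309)/((8.314)(687.8)) = 6363.6/5718.4 = 1.113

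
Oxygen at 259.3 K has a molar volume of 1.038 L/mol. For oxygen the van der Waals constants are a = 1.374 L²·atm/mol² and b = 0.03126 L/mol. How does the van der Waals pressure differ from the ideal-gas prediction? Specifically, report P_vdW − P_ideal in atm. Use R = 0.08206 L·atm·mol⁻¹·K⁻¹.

Ideal: P_ideal = RT/V_m = (0.08206)(259.3)/1.038 = 20.4992 atm
vdW: P = RT/(V_m − b) − a/V_m² = 21.2782/1.00674 − 1.374/1.07744 = 21.1357 − 1.27525 = 19.8605 atm
ΔP = 19.8605 − 20.4992 = -0.639 atm

ΔP ≈ -0.639 atm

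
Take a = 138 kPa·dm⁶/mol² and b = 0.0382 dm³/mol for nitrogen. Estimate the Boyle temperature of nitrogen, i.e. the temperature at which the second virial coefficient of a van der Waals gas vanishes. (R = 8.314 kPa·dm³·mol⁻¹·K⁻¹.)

T_B ≈ 434.5 K

For a van der Waals gas the second virial coefficient B₂ = b − a/(RT) vanishes at T_B = a/(Rb).
T_B = 138/(8.314×0.0382) = 138/0.31759 = 434.5 K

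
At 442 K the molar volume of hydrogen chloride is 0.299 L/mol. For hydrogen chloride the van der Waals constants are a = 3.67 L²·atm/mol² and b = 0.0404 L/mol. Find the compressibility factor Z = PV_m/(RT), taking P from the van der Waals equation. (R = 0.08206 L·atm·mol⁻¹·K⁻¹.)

P = RT/(V_m − b) − a/V_m² = (0.08206)(442)/(0.299 − 0.0404) − 3.67/(0.299)²
  = 36.271/0.25860 − 41.051 = 140.26 − 41.051 = 99.21 atm
Z = PV_m/(RT) = (99.21)(0.299)/((0.08206)(442)) = 29.664/36.271 = 0.8178

Z ≈ 0.8178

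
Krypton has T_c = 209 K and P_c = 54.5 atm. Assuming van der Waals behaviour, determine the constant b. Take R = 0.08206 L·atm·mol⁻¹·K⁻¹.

From T_c = 8a/(27Rb) and P_c = a/(27b²): b = R T_c/(8 P_c).
b = (0.08206)(209)/(8×54.5) = 17.151/436.00 = 0.03934 L/mol

b ≈ 0.03934 L/mol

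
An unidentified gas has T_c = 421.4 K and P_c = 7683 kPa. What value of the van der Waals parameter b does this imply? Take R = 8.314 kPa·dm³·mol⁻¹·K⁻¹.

b ≈ 0.05700 dm³/mol

From T_c = 8a/(27Rb) and P_c = a/(27b²): b = R T_c/(8 P_c).
b = (8.314)(421.4)/(8×7683) = 3503.5/61464 = 0.05700 dm³/mol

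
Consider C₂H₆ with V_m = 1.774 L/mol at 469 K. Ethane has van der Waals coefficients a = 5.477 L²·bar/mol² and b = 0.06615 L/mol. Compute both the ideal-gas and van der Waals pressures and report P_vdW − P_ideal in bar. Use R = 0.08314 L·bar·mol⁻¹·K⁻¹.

ΔP ≈ -0.889 bar

Ideal: P_ideal = RT/V_m = (0.08314)(469)/1.774 = 21.9801 bar
vdW: P = RT/(V_m − b) − a/V_m² = 38.9927/1.70785 − 5.477/3.14708 = 22.8315 − 1.74034 = 21.0912 bar
ΔP = 21.0912 − 21.9801 = -0.889 bar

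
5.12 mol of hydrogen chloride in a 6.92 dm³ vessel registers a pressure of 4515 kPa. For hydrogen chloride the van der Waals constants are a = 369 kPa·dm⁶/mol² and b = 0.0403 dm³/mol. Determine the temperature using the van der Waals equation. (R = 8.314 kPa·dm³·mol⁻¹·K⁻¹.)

T ≈ 744.0 K

T = (P + a n²/V²)(V − nb)/(nR)
P + a n²/V² = 4515 + (369)(5.12)²/(6.92)² = 4717.0 kPa
V − nb = 6.92 − (5.12)(0.0403) = 6.7137 dm³
T = (4717.0)(6.7137)/((5.12)(8.314)) = 744.0 K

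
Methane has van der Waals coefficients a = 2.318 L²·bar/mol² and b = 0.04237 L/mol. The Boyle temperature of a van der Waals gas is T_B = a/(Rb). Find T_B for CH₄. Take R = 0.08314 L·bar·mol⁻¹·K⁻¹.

T_B ≈ 658.0 K

For a van der Waals gas the second virial coefficient B₂ = b − a/(RT) vanishes at T_B = a/(Rb).
T_B = 2.318/(0.08314×0.04237) = 2.318/0.0035226 = 658.0 K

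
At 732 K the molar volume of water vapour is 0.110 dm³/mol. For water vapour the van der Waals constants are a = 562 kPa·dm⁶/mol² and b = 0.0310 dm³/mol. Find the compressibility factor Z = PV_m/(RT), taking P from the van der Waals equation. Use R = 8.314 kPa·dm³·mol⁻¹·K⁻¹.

P = RT/(V_m − b) − a/V_m² = (8.314)(732)/(0.110 − 0.0310) − 562/(0.110)²
  = 6085.8/0.079000 − 46446 = 77035 − 46446 = 30589 kPa
Z = PV_m/(RT) = (30589)(0.110)/((8.314)(732)) = 3364.8/6085.8 = 0.5529

Z ≈ 0.5529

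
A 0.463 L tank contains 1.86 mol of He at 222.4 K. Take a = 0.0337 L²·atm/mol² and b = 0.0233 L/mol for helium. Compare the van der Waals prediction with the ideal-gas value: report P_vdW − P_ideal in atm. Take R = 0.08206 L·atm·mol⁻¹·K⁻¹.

ΔP ≈ 7.027 atm

Ideal: P_ideal = nRT/V = (1.86)(0.08206)(222.4)/0.463 = 73.3159 atm
vdW: P = nRT/(V − nb) − a n²/V² = 33.9453/0.419662 − 0.116589/0.214369 = 80.8872 − 0.543871 = 80.3433 atm
ΔP = 80.3433 − 73.3159 = 7.027 atm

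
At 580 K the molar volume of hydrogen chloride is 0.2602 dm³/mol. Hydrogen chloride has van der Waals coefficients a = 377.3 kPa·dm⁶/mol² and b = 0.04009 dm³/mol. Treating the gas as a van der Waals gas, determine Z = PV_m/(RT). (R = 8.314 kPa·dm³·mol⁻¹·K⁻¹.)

P = RT/(V_m − b) − a/V_m² = (8.314)(580)/(0.2602 − 0.04009) − 377.3/(0.2602)²
  = 4822.1/0.22011 − 5572.8 = 21908 − 5572.8 = 16335 kPa
Z = PV_m/(RT) = (16335)(0.2602)/((8.314)(580)) = 4250.4/4822.1 = 0.8814

Z ≈ 0.8814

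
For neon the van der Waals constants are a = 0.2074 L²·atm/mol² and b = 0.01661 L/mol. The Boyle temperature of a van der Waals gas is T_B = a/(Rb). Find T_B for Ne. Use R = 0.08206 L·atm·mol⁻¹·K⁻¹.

For a van der Waals gas the second virial coefficient B₂ = b − a/(RT) vanishes at T_B = a/(Rb).
T_B = 0.2074/(0.08206×0.01661) = 0.2074/0.0013630 = 152.2 K

T_B ≈ 152.2 K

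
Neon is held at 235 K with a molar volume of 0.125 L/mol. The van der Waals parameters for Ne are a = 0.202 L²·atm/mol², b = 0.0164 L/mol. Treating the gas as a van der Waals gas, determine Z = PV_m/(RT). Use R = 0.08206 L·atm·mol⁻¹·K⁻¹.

Z ≈ 1.067

P = RT/(V_m − b) − a/V_m² = (0.08206)(235)/(0.125 − 0.0164) − 0.202/(0.125)²
  = 19.284/0.10860 − 12.928 = 177.57 − 12.928 = 164.64 atm
Z = PV_m/(RT) = (164.64)(0.125)/((0.08206)(235)) = 20.580/19.284 = 1.067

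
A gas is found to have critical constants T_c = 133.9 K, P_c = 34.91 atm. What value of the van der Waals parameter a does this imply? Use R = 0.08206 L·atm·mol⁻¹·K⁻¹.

a ≈ 1.459 L²·atm/mol²

From T_c = 8a/(27Rb) and P_c = a/(27b²): a = 27 R² T_c²/(64 P_c).
a = 27×(0.08206)²×(133.9)²/(64×34.91) = 3259.8/2234.2 = 1.459 L²·atm/mol²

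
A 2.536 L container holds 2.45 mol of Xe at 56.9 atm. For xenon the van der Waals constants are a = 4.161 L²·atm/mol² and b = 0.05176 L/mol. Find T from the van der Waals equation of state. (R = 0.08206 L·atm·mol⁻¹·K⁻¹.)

T ≈ 728.4 K

T = (P + a n²/V²)(V − nb)/(nR)
P + a n²/V² = 56.9 + (4.161)(2.45)²/(2.536)² = 60.784 atm
V − nb = 2.536 − (2.45)(0.05176) = 2.4092 L
T = (60.784)(2.4092)/((2.45)(0.08206)) = 728.4 K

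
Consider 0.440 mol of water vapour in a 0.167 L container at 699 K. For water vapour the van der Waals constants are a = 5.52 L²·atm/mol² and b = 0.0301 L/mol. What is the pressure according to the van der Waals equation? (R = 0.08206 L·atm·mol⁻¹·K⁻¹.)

P ≈ 125.8 atm

P = nRT/(V − nb) − a n²/V²
nRT/(V − nb) = (0.440)(0.08206)(699)/(0.167 − 0.440×0.0301) = 25.238/0.15376 = 164.14 atm
a n²/V² = (5.52)(0.440)²/(0.167)² = 38.319 atm
P = 164.14 − 38.319 = 125.8 atm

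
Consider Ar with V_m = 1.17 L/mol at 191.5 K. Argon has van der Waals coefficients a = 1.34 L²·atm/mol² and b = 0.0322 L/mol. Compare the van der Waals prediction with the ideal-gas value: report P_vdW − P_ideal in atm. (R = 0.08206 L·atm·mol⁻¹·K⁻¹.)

Ideal: P_ideal = RT/V_m = (0.08206)(191.5)/1.17 = 13.4312 atm
vdW: P = RT/(V_m − b) − a/V_m² = 15.7145/1.13780 − 1.34/1.36890 = 13.8113 − 0.978888 = 12.8324 atm
ΔP = 12.8324 − 13.4312 = -0.599 atm

ΔP ≈ -0.599 atm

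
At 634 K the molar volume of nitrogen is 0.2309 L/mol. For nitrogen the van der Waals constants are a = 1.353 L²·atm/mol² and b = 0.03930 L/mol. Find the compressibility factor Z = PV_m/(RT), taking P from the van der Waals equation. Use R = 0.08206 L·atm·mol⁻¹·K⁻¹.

Z ≈ 1.092

P = RT/(V_m − b) − a/V_m² = (0.08206)(634)/(0.2309 − 0.03930) − 1.353/(0.2309)²
  = 52.026/0.19160 − 25.378 = 271.53 − 25.378 = 246.15 atm
Z = PV_m/(RT) = (246.15)(0.2309)/((0.08206)(634)) = 56.836/52.026 = 1.092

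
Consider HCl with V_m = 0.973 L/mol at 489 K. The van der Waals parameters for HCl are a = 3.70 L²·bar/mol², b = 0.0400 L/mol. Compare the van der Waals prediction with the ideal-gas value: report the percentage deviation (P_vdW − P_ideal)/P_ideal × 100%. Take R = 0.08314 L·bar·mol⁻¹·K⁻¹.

Ideal: P_ideal = RT/V_m = (0.08314)(489)/0.973 = 41.7836 bar
vdW: P = RT/(V_m − b) − a/V_m² = 40.6555/0.933000 − 3.70/0.946729 = 43.5750 − 3.90819 = 39.6668 bar
% deviation = (39.6668 − 41.7836)/41.7836 × 100% = -5.07%

-5.07 %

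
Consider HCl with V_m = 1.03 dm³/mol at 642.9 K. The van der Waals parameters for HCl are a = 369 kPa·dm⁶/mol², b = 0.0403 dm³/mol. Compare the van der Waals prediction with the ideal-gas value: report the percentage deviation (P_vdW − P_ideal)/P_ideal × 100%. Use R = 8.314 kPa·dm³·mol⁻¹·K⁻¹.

-2.63 %

Ideal: P_ideal = RT/V_m = (8.314)(642.9)/1.03 = 5189.39 kPa
vdW: P = RT/(V_m − b) − a/V_m² = 5345.07/0.989700 − 369/1.06090 = 5400.70 − 347.818 = 5052.88 kPa
% deviation = (5052.88 − 5189.39)/5189.39 × 100% = -2.63%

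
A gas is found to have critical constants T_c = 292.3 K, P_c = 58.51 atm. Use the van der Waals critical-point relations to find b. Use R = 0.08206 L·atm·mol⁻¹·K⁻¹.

b ≈ 0.05124 L/mol

From T_c = 8a/(27Rb) and P_c = a/(27b²): b = R T_c/(8 P_c).
b = (0.08206)(292.3)/(8×58.51) = 23.986/468.08 = 0.05124 L/mol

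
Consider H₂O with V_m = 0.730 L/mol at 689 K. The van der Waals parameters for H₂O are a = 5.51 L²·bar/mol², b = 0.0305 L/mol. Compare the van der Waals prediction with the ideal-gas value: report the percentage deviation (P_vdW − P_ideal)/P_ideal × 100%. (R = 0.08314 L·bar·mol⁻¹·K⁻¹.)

-8.82 %

Ideal: P_ideal = RT/V_m = (0.08314)(689)/0.730 = 78.4705 bar
vdW: P = RT/(V_m − b) − a/V_m² = 57.2835/0.699500 − 5.51/0.532900 = 81.8921 − 10.3397 = 71.5524 bar
% deviation = (71.5524 − 78.4705)/78.4705 × 100% = -8.82%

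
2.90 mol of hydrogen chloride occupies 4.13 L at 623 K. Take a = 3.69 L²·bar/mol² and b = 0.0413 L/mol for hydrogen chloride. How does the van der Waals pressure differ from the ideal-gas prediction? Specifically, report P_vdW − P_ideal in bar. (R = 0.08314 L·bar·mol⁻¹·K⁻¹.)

Ideal: P_ideal = nRT/V = (2.90)(0.08314)(623)/4.13 = 36.3702 bar
vdW: P = nRT/(V − nb) − a n²/V² = 150.209/4.01023 − 31.0329/17.0569 = 37.4565 − 1.81938 = 35.6371 bar
ΔP = 35.6371 − 36.3702 = -0.733 bar

ΔP ≈ -0.733 bar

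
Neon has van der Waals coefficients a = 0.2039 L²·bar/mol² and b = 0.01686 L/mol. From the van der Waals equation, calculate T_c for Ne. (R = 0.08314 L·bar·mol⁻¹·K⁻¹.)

T_c ≈ 43.10 K

For a van der Waals gas, T_c = 8a/(27Rb).
T_c = 8×0.2039/(27×0.08314×0.01686) = 1.6312/0.037847 = 43.10 K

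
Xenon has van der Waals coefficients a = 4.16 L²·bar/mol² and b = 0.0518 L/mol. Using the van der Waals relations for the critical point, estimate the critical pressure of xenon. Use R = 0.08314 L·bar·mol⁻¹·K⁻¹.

For a van der Waals gas, P_c = a/(27b²).
P_c = 4.16/(27×(0.0518)²) = 4.16/0.072447 = 57.42 bar

P_c ≈ 57.42 bar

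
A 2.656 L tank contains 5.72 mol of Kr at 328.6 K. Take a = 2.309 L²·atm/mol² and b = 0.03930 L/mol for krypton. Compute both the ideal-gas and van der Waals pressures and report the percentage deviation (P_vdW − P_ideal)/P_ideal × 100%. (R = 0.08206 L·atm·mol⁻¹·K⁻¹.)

-9.20 %

Ideal: P_ideal = nRT/V = (5.72)(0.08206)(328.6)/2.656 = 58.0720 atm
vdW: P = nRT/(V − nb) − a n²/V² = 154.239/2.43120 − 75.5468/7.05434 = 63.4415 − 10.7093 = 52.7322 atm
% deviation = (52.7322 − 58.0720)/58.0720 × 100% = -9.20%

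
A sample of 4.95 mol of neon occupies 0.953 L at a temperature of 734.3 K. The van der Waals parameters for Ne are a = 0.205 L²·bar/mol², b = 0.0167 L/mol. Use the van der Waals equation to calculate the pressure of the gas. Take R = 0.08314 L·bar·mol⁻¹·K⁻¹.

P = nRT/(V − nb) − a n²/V²
nRT/(V − nb) = (4.95)(0.08314)(734.3)/(0.953 − 4.95×0.0167) = 302.20/0.87034 = 347.22 bar
a n²/V² = (0.205)(4.95)²/(0.953)² = 5.5307 bar
P = 347.22 − 5.5307 = 341.7 bar

P ≈ 341.7 bar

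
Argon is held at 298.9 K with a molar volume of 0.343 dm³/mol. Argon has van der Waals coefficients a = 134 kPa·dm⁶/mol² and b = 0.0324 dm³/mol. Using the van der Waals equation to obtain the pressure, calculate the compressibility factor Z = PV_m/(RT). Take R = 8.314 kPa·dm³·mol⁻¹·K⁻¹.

P = RT/(V_m − b) − a/V_m² = (8.314)(298.9)/(0.343 − 0.0324) − 134/(0.343)²
  = 2485.1/0.31060 − 1139.0 = 8001.0 − 1139.0 = 6862.0 kPa
Z = PV_m/(RT) = (6862.0)(0.343)/((8.314)(298.9)) = 2353.7/2485.1 = 0.9471

Z ≈ 0.9471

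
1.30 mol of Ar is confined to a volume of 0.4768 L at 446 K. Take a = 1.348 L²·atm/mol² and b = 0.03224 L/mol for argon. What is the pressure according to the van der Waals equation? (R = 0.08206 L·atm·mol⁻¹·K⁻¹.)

P ≈ 99.38 atm

P = nRT/(V − nb) − a n²/V²
nRT/(V − nb) = (1.30)(0.08206)(446)/(0.4768 − 1.30×0.03224) = 47.578/0.43489 = 109.40 atm
a n²/V² = (1.348)(1.30)²/(0.4768)² = 10.021 atm
P = 109.40 − 10.021 = 99.38 atm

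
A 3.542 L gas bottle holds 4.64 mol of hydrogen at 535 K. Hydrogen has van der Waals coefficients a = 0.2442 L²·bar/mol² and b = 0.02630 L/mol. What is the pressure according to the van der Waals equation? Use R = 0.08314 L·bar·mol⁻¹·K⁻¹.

P = nRT/(V − nb) − a n²/V²
nRT/(V − nb) = (4.64)(0.08314)(535)/(3.542 − 4.64×0.02630) = 206.39/3.4200 = 60.348 bar
a n²/V² = (0.2442)(4.64)²/(3.542)² = 0.41907 bar
P = 60.348 − 0.41907 = 59.93 bar

P ≈ 59.93 bar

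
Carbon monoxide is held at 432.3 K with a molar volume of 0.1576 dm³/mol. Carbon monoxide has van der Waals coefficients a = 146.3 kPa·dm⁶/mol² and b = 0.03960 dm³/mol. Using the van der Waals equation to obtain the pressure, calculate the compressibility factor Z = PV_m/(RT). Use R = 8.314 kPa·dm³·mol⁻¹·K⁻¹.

P = RT/(V_m − b) − a/V_m² = (8.314)(432.3)/(0.1576 − 0.03960) − 146.3/(0.1576)²
  = 3594.1/0.11800 − 5890.2 = 30458 − 5890.2 = 24568 kPa
Z = PV_m/(RT) = (24568)(0.1576)/((8.314)(432.3)) = 3871.9/3594.1 = 1.077

Z ≈ 1.077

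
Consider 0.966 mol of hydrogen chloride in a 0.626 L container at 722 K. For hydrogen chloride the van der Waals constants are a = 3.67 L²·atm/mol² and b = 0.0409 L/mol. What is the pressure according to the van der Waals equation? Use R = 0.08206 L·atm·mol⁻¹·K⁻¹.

P ≈ 88.85 atm

P = nRT/(V − nb) − a n²/V²
nRT/(V − nb) = (0.966)(0.08206)(722)/(0.626 − 0.966×0.0409) = 57.233/0.58649 = 97.586 atm
a n²/V² = (3.67)(0.966)²/(0.626)² = 8.7392 atm
P = 97.586 − 8.7392 = 88.85 atm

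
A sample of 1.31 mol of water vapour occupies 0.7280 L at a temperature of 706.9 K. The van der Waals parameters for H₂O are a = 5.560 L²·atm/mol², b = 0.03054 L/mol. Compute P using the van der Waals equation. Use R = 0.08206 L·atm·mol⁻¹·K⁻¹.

P = nRT/(V − nb) − a n²/V²
nRT/(V − nb) = (1.31)(0.08206)(706.9)/(0.7280 − 1.31×0.03054) = 75.991/0.68799 = 110.45 atm
a n²/V² = (5.560)(1.31)²/(0.7280)² = 18.003 atm
P = 110.45 − 18.003 = 92.45 atm

P ≈ 92.45 atm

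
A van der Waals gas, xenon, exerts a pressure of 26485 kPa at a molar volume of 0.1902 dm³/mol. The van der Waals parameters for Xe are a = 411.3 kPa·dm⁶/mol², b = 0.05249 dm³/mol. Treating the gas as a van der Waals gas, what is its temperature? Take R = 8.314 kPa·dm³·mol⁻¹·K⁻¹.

T ≈ 627.0 K

T = (P + a/V_m²)(V_m − b)/R
P + a/V_m² = 26485 + 411.3/(0.1902)² = 37854 kPa
V_m − b = 0.1902 − 0.05249 = 0.13771 dm³/mol
T = (37854)(0.13771)/8.314 = 627.0 K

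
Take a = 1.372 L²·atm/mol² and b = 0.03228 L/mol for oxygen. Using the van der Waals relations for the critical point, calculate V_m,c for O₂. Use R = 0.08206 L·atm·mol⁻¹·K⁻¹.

For a van der Waals gas, V_m,c = 3b.
V_m,c = 3×0.03228 = 0.09684 L/mol

V_m,c ≈ 0.09684 L/mol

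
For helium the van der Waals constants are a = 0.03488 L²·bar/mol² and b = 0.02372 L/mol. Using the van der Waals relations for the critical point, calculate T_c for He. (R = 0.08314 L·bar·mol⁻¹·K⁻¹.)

For a van der Waals gas, T_c = 8a/(27Rb).
T_c = 8×0.03488/(27×0.08314×0.02372) = 0.27904/0.053246 = 5.241 K

T_c ≈ 5.241 K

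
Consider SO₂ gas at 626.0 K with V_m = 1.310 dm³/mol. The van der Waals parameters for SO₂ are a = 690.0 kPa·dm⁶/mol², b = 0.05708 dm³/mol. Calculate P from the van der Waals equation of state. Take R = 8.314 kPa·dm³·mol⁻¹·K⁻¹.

P ≈ 3752 kPa

P = RT/(V_m − b) − a/V_m²
RT/(V_m − b) = (8.314)(626.0)/(1.310 − 0.05708) = 5204.6/1.2529 = 4154.0 kPa
a/V_m² = 690.0/(1.310)² = 402.07 kPa
P = 4154.0 − 402.07 = 3752 kPa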